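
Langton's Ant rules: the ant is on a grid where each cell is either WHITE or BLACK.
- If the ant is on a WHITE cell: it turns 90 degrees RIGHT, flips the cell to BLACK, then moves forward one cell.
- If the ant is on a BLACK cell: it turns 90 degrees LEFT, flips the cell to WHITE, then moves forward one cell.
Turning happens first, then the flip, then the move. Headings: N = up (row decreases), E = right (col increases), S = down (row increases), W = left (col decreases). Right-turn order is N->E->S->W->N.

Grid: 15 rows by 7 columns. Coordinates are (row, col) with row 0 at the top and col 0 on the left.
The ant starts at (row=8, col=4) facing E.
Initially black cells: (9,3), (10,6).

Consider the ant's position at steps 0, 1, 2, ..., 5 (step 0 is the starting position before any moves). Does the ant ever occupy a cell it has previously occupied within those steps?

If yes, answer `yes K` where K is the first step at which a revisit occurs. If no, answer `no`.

Answer: no

Derivation:
Step 1: on WHITE (8,4): turn R to S, flip to black, move to (9,4). |black|=3 — new cell
Step 2: on WHITE (9,4): turn R to W, flip to black, move to (9,3). |black|=4 — new cell
Step 3: on BLACK (9,3): turn L to S, flip to white, move to (10,3). |black|=3 — new cell
Step 4: on WHITE (10,3): turn R to W, flip to black, move to (10,2). |black|=4 — new cell
Step 5: on WHITE (10,2): turn R to N, flip to black, move to (9,2). |black|=5 — new cell
No revisit within 5 steps.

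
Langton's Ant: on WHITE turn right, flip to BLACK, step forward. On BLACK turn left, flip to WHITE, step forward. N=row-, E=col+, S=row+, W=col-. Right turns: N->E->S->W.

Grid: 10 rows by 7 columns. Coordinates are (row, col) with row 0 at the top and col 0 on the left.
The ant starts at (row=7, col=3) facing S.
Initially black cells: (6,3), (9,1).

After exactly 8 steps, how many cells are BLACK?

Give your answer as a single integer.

Answer: 8

Derivation:
Step 1: on WHITE (7,3): turn R to W, flip to black, move to (7,2). |black|=3
Step 2: on WHITE (7,2): turn R to N, flip to black, move to (6,2). |black|=4
Step 3: on WHITE (6,2): turn R to E, flip to black, move to (6,3). |black|=5
Step 4: on BLACK (6,3): turn L to N, flip to white, move to (5,3). |black|=4
Step 5: on WHITE (5,3): turn R to E, flip to black, move to (5,4). |black|=5
Step 6: on WHITE (5,4): turn R to S, flip to black, move to (6,4). |black|=6
Step 7: on WHITE (6,4): turn R to W, flip to black, move to (6,3). |black|=7
Step 8: on WHITE (6,3): turn R to N, flip to black, move to (5,3). |black|=8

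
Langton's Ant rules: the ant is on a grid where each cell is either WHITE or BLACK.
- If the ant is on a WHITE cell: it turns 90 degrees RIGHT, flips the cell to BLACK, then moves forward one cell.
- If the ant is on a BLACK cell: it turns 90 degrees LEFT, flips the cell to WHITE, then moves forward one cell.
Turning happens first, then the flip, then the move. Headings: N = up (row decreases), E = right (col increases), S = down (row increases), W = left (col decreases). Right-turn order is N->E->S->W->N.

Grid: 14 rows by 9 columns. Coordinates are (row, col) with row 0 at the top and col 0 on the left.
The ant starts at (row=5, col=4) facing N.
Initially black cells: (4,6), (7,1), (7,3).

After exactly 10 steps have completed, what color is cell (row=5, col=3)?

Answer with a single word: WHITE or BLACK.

Answer: WHITE

Derivation:
Step 1: on WHITE (5,4): turn R to E, flip to black, move to (5,5). |black|=4
Step 2: on WHITE (5,5): turn R to S, flip to black, move to (6,5). |black|=5
Step 3: on WHITE (6,5): turn R to W, flip to black, move to (6,4). |black|=6
Step 4: on WHITE (6,4): turn R to N, flip to black, move to (5,4). |black|=7
Step 5: on BLACK (5,4): turn L to W, flip to white, move to (5,3). |black|=6
Step 6: on WHITE (5,3): turn R to N, flip to black, move to (4,3). |black|=7
Step 7: on WHITE (4,3): turn R to E, flip to black, move to (4,4). |black|=8
Step 8: on WHITE (4,4): turn R to S, flip to black, move to (5,4). |black|=9
Step 9: on WHITE (5,4): turn R to W, flip to black, move to (5,3). |black|=10
Step 10: on BLACK (5,3): turn L to S, flip to white, move to (6,3). |black|=9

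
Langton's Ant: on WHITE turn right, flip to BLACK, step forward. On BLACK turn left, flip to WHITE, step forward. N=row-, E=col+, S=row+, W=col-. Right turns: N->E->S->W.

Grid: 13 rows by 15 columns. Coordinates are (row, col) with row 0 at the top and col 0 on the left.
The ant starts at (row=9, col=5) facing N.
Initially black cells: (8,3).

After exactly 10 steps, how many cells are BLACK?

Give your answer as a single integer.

Step 1: on WHITE (9,5): turn R to E, flip to black, move to (9,6). |black|=2
Step 2: on WHITE (9,6): turn R to S, flip to black, move to (10,6). |black|=3
Step 3: on WHITE (10,6): turn R to W, flip to black, move to (10,5). |black|=4
Step 4: on WHITE (10,5): turn R to N, flip to black, move to (9,5). |black|=5
Step 5: on BLACK (9,5): turn L to W, flip to white, move to (9,4). |black|=4
Step 6: on WHITE (9,4): turn R to N, flip to black, move to (8,4). |black|=5
Step 7: on WHITE (8,4): turn R to E, flip to black, move to (8,5). |black|=6
Step 8: on WHITE (8,5): turn R to S, flip to black, move to (9,5). |black|=7
Step 9: on WHITE (9,5): turn R to W, flip to black, move to (9,4). |black|=8
Step 10: on BLACK (9,4): turn L to S, flip to white, move to (10,4). |black|=7

Answer: 7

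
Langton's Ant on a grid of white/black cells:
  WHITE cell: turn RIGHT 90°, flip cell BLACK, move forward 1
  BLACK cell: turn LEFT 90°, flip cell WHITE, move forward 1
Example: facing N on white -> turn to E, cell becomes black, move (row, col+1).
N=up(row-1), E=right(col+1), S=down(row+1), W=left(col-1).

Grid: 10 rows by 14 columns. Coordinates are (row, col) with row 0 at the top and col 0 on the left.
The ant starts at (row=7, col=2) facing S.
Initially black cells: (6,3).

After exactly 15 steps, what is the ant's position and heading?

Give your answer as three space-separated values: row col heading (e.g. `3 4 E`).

Answer: 8 4 E

Derivation:
Step 1: on WHITE (7,2): turn R to W, flip to black, move to (7,1). |black|=2
Step 2: on WHITE (7,1): turn R to N, flip to black, move to (6,1). |black|=3
Step 3: on WHITE (6,1): turn R to E, flip to black, move to (6,2). |black|=4
Step 4: on WHITE (6,2): turn R to S, flip to black, move to (7,2). |black|=5
Step 5: on BLACK (7,2): turn L to E, flip to white, move to (7,3). |black|=4
Step 6: on WHITE (7,3): turn R to S, flip to black, move to (8,3). |black|=5
Step 7: on WHITE (8,3): turn R to W, flip to black, move to (8,2). |black|=6
Step 8: on WHITE (8,2): turn R to N, flip to black, move to (7,2). |black|=7
Step 9: on WHITE (7,2): turn R to E, flip to black, move to (7,3). |black|=8
Step 10: on BLACK (7,3): turn L to N, flip to white, move to (6,3). |black|=7
Step 11: on BLACK (6,3): turn L to W, flip to white, move to (6,2). |black|=6
Step 12: on BLACK (6,2): turn L to S, flip to white, move to (7,2). |black|=5
Step 13: on BLACK (7,2): turn L to E, flip to white, move to (7,3). |black|=4
Step 14: on WHITE (7,3): turn R to S, flip to black, move to (8,3). |black|=5
Step 15: on BLACK (8,3): turn L to E, flip to white, move to (8,4). |black|=4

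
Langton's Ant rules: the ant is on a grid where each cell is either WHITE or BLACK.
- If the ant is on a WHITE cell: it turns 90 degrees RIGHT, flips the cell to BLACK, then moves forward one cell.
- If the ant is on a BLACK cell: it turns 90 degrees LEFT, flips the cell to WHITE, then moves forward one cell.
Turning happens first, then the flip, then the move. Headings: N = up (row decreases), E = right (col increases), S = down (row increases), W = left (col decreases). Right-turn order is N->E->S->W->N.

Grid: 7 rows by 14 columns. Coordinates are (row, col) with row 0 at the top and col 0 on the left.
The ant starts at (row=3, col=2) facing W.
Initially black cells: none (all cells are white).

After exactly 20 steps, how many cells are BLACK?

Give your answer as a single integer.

Answer: 6

Derivation:
Step 1: on WHITE (3,2): turn R to N, flip to black, move to (2,2). |black|=1
Step 2: on WHITE (2,2): turn R to E, flip to black, move to (2,3). |black|=2
Step 3: on WHITE (2,3): turn R to S, flip to black, move to (3,3). |black|=3
Step 4: on WHITE (3,3): turn R to W, flip to black, move to (3,2). |black|=4
Step 5: on BLACK (3,2): turn L to S, flip to white, move to (4,2). |black|=3
Step 6: on WHITE (4,2): turn R to W, flip to black, move to (4,1). |black|=4
Step 7: on WHITE (4,1): turn R to N, flip to black, move to (3,1). |black|=5
Step 8: on WHITE (3,1): turn R to E, flip to black, move to (3,2). |black|=6
Step 9: on WHITE (3,2): turn R to S, flip to black, move to (4,2). |black|=7
Step 10: on BLACK (4,2): turn L to E, flip to white, move to (4,3). |black|=6
Step 11: on WHITE (4,3): turn R to S, flip to black, move to (5,3). |black|=7
Step 12: on WHITE (5,3): turn R to W, flip to black, move to (5,2). |black|=8
Step 13: on WHITE (5,2): turn R to N, flip to black, move to (4,2). |black|=9
Step 14: on WHITE (4,2): turn R to E, flip to black, move to (4,3). |black|=10
Step 15: on BLACK (4,3): turn L to N, flip to white, move to (3,3). |black|=9
Step 16: on BLACK (3,3): turn L to W, flip to white, move to (3,2). |black|=8
Step 17: on BLACK (3,2): turn L to S, flip to white, move to (4,2). |black|=7
Step 18: on BLACK (4,2): turn L to E, flip to white, move to (4,3). |black|=6
Step 19: on WHITE (4,3): turn R to S, flip to black, move to (5,3). |black|=7
Step 20: on BLACK (5,3): turn L to E, flip to white, move to (5,4). |black|=6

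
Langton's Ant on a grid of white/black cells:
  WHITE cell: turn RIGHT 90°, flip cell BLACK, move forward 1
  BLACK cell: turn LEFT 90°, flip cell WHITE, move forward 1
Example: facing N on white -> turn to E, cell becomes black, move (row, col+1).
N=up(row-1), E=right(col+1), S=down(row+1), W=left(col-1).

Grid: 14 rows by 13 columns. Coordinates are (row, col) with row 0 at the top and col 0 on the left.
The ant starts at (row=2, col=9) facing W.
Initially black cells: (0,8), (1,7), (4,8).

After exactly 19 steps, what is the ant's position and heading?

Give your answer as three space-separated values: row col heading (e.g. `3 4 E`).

Answer: 4 10 S

Derivation:
Step 1: on WHITE (2,9): turn R to N, flip to black, move to (1,9). |black|=4
Step 2: on WHITE (1,9): turn R to E, flip to black, move to (1,10). |black|=5
Step 3: on WHITE (1,10): turn R to S, flip to black, move to (2,10). |black|=6
Step 4: on WHITE (2,10): turn R to W, flip to black, move to (2,9). |black|=7
Step 5: on BLACK (2,9): turn L to S, flip to white, move to (3,9). |black|=6
Step 6: on WHITE (3,9): turn R to W, flip to black, move to (3,8). |black|=7
Step 7: on WHITE (3,8): turn R to N, flip to black, move to (2,8). |black|=8
Step 8: on WHITE (2,8): turn R to E, flip to black, move to (2,9). |black|=9
Step 9: on WHITE (2,9): turn R to S, flip to black, move to (3,9). |black|=10
Step 10: on BLACK (3,9): turn L to E, flip to white, move to (3,10). |black|=9
Step 11: on WHITE (3,10): turn R to S, flip to black, move to (4,10). |black|=10
Step 12: on WHITE (4,10): turn R to W, flip to black, move to (4,9). |black|=11
Step 13: on WHITE (4,9): turn R to N, flip to black, move to (3,9). |black|=12
Step 14: on WHITE (3,9): turn R to E, flip to black, move to (3,10). |black|=13
Step 15: on BLACK (3,10): turn L to N, flip to white, move to (2,10). |black|=12
Step 16: on BLACK (2,10): turn L to W, flip to white, move to (2,9). |black|=11
Step 17: on BLACK (2,9): turn L to S, flip to white, move to (3,9). |black|=10
Step 18: on BLACK (3,9): turn L to E, flip to white, move to (3,10). |black|=9
Step 19: on WHITE (3,10): turn R to S, flip to black, move to (4,10). |black|=10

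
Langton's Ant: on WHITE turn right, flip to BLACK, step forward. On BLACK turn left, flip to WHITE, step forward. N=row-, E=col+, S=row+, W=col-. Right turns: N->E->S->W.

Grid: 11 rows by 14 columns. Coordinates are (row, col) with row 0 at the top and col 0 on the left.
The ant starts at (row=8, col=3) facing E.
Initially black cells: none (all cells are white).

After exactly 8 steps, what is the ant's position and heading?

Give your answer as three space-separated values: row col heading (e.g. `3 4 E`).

Answer: 8 3 W

Derivation:
Step 1: on WHITE (8,3): turn R to S, flip to black, move to (9,3). |black|=1
Step 2: on WHITE (9,3): turn R to W, flip to black, move to (9,2). |black|=2
Step 3: on WHITE (9,2): turn R to N, flip to black, move to (8,2). |black|=3
Step 4: on WHITE (8,2): turn R to E, flip to black, move to (8,3). |black|=4
Step 5: on BLACK (8,3): turn L to N, flip to white, move to (7,3). |black|=3
Step 6: on WHITE (7,3): turn R to E, flip to black, move to (7,4). |black|=4
Step 7: on WHITE (7,4): turn R to S, flip to black, move to (8,4). |black|=5
Step 8: on WHITE (8,4): turn R to W, flip to black, move to (8,3). |black|=6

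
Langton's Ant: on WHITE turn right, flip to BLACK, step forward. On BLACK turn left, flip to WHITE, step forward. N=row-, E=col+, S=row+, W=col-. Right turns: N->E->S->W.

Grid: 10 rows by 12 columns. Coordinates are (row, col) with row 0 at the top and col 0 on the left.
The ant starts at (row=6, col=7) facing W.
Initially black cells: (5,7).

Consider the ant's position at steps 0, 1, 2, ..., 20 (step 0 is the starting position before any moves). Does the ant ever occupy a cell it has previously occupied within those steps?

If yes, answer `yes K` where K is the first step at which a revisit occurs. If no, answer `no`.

Answer: yes 5

Derivation:
Step 1: on WHITE (6,7): turn R to N, flip to black, move to (5,7). |black|=2 — new cell
Step 2: on BLACK (5,7): turn L to W, flip to white, move to (5,6). |black|=1 — new cell
Step 3: on WHITE (5,6): turn R to N, flip to black, move to (4,6). |black|=2 — new cell
Step 4: on WHITE (4,6): turn R to E, flip to black, move to (4,7). |black|=3 — new cell
Step 5: on WHITE (4,7): turn R to S, flip to black, move to (5,7). |black|=4 — REVISIT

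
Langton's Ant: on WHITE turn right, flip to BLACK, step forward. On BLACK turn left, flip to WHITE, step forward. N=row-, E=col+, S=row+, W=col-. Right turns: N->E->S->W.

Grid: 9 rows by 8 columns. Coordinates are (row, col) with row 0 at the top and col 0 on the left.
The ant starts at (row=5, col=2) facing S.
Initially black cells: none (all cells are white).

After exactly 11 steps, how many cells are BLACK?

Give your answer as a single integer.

Answer: 7

Derivation:
Step 1: on WHITE (5,2): turn R to W, flip to black, move to (5,1). |black|=1
Step 2: on WHITE (5,1): turn R to N, flip to black, move to (4,1). |black|=2
Step 3: on WHITE (4,1): turn R to E, flip to black, move to (4,2). |black|=3
Step 4: on WHITE (4,2): turn R to S, flip to black, move to (5,2). |black|=4
Step 5: on BLACK (5,2): turn L to E, flip to white, move to (5,3). |black|=3
Step 6: on WHITE (5,3): turn R to S, flip to black, move to (6,3). |black|=4
Step 7: on WHITE (6,3): turn R to W, flip to black, move to (6,2). |black|=5
Step 8: on WHITE (6,2): turn R to N, flip to black, move to (5,2). |black|=6
Step 9: on WHITE (5,2): turn R to E, flip to black, move to (5,3). |black|=7
Step 10: on BLACK (5,3): turn L to N, flip to white, move to (4,3). |black|=6
Step 11: on WHITE (4,3): turn R to E, flip to black, move to (4,4). |black|=7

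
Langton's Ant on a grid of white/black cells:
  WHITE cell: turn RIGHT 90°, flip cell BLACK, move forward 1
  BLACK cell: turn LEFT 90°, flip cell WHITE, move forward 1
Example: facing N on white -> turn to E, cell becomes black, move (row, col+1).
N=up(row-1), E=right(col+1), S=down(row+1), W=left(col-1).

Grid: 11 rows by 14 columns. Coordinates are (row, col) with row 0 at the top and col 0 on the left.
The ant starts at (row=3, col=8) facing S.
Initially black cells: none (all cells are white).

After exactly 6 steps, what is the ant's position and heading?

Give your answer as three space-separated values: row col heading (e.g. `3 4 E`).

Answer: 4 9 S

Derivation:
Step 1: on WHITE (3,8): turn R to W, flip to black, move to (3,7). |black|=1
Step 2: on WHITE (3,7): turn R to N, flip to black, move to (2,7). |black|=2
Step 3: on WHITE (2,7): turn R to E, flip to black, move to (2,8). |black|=3
Step 4: on WHITE (2,8): turn R to S, flip to black, move to (3,8). |black|=4
Step 5: on BLACK (3,8): turn L to E, flip to white, move to (3,9). |black|=3
Step 6: on WHITE (3,9): turn R to S, flip to black, move to (4,9). |black|=4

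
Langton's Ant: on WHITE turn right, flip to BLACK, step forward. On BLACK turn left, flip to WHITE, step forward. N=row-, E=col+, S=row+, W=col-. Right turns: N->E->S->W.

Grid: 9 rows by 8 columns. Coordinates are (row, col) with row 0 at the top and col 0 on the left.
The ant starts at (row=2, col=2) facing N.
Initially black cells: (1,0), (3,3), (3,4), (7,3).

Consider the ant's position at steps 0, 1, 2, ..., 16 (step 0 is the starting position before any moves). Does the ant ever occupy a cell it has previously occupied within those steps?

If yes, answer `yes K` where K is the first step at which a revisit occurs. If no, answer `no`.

Answer: yes 7

Derivation:
Step 1: on WHITE (2,2): turn R to E, flip to black, move to (2,3). |black|=5 — new cell
Step 2: on WHITE (2,3): turn R to S, flip to black, move to (3,3). |black|=6 — new cell
Step 3: on BLACK (3,3): turn L to E, flip to white, move to (3,4). |black|=5 — new cell
Step 4: on BLACK (3,4): turn L to N, flip to white, move to (2,4). |black|=4 — new cell
Step 5: on WHITE (2,4): turn R to E, flip to black, move to (2,5). |black|=5 — new cell
Step 6: on WHITE (2,5): turn R to S, flip to black, move to (3,5). |black|=6 — new cell
Step 7: on WHITE (3,5): turn R to W, flip to black, move to (3,4). |black|=7 — REVISIT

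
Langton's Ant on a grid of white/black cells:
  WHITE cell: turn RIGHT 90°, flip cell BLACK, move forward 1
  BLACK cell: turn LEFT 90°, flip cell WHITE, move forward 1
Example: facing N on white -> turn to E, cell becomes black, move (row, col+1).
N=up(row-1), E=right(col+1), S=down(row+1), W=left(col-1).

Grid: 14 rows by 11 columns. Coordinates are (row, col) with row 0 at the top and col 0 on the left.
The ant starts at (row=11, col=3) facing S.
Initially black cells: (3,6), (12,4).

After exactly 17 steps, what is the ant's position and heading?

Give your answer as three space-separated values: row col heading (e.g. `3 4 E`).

Step 1: on WHITE (11,3): turn R to W, flip to black, move to (11,2). |black|=3
Step 2: on WHITE (11,2): turn R to N, flip to black, move to (10,2). |black|=4
Step 3: on WHITE (10,2): turn R to E, flip to black, move to (10,3). |black|=5
Step 4: on WHITE (10,3): turn R to S, flip to black, move to (11,3). |black|=6
Step 5: on BLACK (11,3): turn L to E, flip to white, move to (11,4). |black|=5
Step 6: on WHITE (11,4): turn R to S, flip to black, move to (12,4). |black|=6
Step 7: on BLACK (12,4): turn L to E, flip to white, move to (12,5). |black|=5
Step 8: on WHITE (12,5): turn R to S, flip to black, move to (13,5). |black|=6
Step 9: on WHITE (13,5): turn R to W, flip to black, move to (13,4). |black|=7
Step 10: on WHITE (13,4): turn R to N, flip to black, move to (12,4). |black|=8
Step 11: on WHITE (12,4): turn R to E, flip to black, move to (12,5). |black|=9
Step 12: on BLACK (12,5): turn L to N, flip to white, move to (11,5). |black|=8
Step 13: on WHITE (11,5): turn R to E, flip to black, move to (11,6). |black|=9
Step 14: on WHITE (11,6): turn R to S, flip to black, move to (12,6). |black|=10
Step 15: on WHITE (12,6): turn R to W, flip to black, move to (12,5). |black|=11
Step 16: on WHITE (12,5): turn R to N, flip to black, move to (11,5). |black|=12
Step 17: on BLACK (11,5): turn L to W, flip to white, move to (11,4). |black|=11

Answer: 11 4 W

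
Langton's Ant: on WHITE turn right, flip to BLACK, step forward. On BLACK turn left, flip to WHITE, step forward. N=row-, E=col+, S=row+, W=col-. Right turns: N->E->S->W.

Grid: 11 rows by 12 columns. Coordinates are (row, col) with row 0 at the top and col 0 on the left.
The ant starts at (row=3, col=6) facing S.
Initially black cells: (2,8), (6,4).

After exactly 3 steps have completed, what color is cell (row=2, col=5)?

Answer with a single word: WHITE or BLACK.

Step 1: on WHITE (3,6): turn R to W, flip to black, move to (3,5). |black|=3
Step 2: on WHITE (3,5): turn R to N, flip to black, move to (2,5). |black|=4
Step 3: on WHITE (2,5): turn R to E, flip to black, move to (2,6). |black|=5

Answer: BLACK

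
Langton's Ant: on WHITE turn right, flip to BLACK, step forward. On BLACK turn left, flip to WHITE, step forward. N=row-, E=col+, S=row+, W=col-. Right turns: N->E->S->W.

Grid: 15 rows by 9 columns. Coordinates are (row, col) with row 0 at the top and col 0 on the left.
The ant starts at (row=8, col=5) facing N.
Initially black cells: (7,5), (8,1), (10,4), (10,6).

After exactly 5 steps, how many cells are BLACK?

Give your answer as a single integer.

Step 1: on WHITE (8,5): turn R to E, flip to black, move to (8,6). |black|=5
Step 2: on WHITE (8,6): turn R to S, flip to black, move to (9,6). |black|=6
Step 3: on WHITE (9,6): turn R to W, flip to black, move to (9,5). |black|=7
Step 4: on WHITE (9,5): turn R to N, flip to black, move to (8,5). |black|=8
Step 5: on BLACK (8,5): turn L to W, flip to white, move to (8,4). |black|=7

Answer: 7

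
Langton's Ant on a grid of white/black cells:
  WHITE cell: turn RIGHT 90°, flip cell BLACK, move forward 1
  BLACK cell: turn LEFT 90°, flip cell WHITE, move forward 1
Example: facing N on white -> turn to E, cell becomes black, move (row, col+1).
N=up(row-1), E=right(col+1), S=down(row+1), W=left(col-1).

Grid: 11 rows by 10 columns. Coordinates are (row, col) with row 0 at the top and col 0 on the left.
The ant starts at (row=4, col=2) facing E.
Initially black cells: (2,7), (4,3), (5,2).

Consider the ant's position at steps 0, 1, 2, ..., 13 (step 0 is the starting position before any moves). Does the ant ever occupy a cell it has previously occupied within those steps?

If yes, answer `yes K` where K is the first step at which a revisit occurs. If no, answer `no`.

Step 1: on WHITE (4,2): turn R to S, flip to black, move to (5,2). |black|=4 — new cell
Step 2: on BLACK (5,2): turn L to E, flip to white, move to (5,3). |black|=3 — new cell
Step 3: on WHITE (5,3): turn R to S, flip to black, move to (6,3). |black|=4 — new cell
Step 4: on WHITE (6,3): turn R to W, flip to black, move to (6,2). |black|=5 — new cell
Step 5: on WHITE (6,2): turn R to N, flip to black, move to (5,2). |black|=6 — REVISIT

Answer: yes 5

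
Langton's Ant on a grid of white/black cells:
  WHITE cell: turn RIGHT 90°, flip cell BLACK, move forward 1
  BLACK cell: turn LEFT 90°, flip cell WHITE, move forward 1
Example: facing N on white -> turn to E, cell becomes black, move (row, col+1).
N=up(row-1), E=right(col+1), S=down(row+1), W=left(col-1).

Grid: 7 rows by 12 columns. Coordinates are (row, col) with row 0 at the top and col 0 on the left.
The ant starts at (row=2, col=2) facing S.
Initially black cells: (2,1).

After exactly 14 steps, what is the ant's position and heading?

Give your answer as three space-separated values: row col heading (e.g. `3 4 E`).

Step 1: on WHITE (2,2): turn R to W, flip to black, move to (2,1). |black|=2
Step 2: on BLACK (2,1): turn L to S, flip to white, move to (3,1). |black|=1
Step 3: on WHITE (3,1): turn R to W, flip to black, move to (3,0). |black|=2
Step 4: on WHITE (3,0): turn R to N, flip to black, move to (2,0). |black|=3
Step 5: on WHITE (2,0): turn R to E, flip to black, move to (2,1). |black|=4
Step 6: on WHITE (2,1): turn R to S, flip to black, move to (3,1). |black|=5
Step 7: on BLACK (3,1): turn L to E, flip to white, move to (3,2). |black|=4
Step 8: on WHITE (3,2): turn R to S, flip to black, move to (4,2). |black|=5
Step 9: on WHITE (4,2): turn R to W, flip to black, move to (4,1). |black|=6
Step 10: on WHITE (4,1): turn R to N, flip to black, move to (3,1). |black|=7
Step 11: on WHITE (3,1): turn R to E, flip to black, move to (3,2). |black|=8
Step 12: on BLACK (3,2): turn L to N, flip to white, move to (2,2). |black|=7
Step 13: on BLACK (2,2): turn L to W, flip to white, move to (2,1). |black|=6
Step 14: on BLACK (2,1): turn L to S, flip to white, move to (3,1). |black|=5

Answer: 3 1 S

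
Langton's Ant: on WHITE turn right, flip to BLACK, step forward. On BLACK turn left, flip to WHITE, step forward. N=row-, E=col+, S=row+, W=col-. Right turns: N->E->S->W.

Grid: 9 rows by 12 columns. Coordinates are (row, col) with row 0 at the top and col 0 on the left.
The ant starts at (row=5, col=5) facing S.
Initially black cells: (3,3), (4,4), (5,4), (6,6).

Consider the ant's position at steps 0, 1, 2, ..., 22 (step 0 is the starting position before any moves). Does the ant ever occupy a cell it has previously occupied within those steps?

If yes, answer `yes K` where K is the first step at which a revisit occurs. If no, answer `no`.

Answer: yes 5

Derivation:
Step 1: on WHITE (5,5): turn R to W, flip to black, move to (5,4). |black|=5 — new cell
Step 2: on BLACK (5,4): turn L to S, flip to white, move to (6,4). |black|=4 — new cell
Step 3: on WHITE (6,4): turn R to W, flip to black, move to (6,3). |black|=5 — new cell
Step 4: on WHITE (6,3): turn R to N, flip to black, move to (5,3). |black|=6 — new cell
Step 5: on WHITE (5,3): turn R to E, flip to black, move to (5,4). |black|=7 — REVISIT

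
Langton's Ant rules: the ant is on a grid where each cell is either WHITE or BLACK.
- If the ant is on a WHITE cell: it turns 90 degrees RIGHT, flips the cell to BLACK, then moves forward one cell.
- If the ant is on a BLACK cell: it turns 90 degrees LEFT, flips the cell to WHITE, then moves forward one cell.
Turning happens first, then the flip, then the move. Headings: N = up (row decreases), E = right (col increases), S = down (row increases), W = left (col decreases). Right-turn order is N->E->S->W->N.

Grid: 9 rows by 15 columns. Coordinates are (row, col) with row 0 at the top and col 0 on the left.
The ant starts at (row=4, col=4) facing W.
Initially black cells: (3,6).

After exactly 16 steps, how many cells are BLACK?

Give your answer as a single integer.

Step 1: on WHITE (4,4): turn R to N, flip to black, move to (3,4). |black|=2
Step 2: on WHITE (3,4): turn R to E, flip to black, move to (3,5). |black|=3
Step 3: on WHITE (3,5): turn R to S, flip to black, move to (4,5). |black|=4
Step 4: on WHITE (4,5): turn R to W, flip to black, move to (4,4). |black|=5
Step 5: on BLACK (4,4): turn L to S, flip to white, move to (5,4). |black|=4
Step 6: on WHITE (5,4): turn R to W, flip to black, move to (5,3). |black|=5
Step 7: on WHITE (5,3): turn R to N, flip to black, move to (4,3). |black|=6
Step 8: on WHITE (4,3): turn R to E, flip to black, move to (4,4). |black|=7
Step 9: on WHITE (4,4): turn R to S, flip to black, move to (5,4). |black|=8
Step 10: on BLACK (5,4): turn L to E, flip to white, move to (5,5). |black|=7
Step 11: on WHITE (5,5): turn R to S, flip to black, move to (6,5). |black|=8
Step 12: on WHITE (6,5): turn R to W, flip to black, move to (6,4). |black|=9
Step 13: on WHITE (6,4): turn R to N, flip to black, move to (5,4). |black|=10
Step 14: on WHITE (5,4): turn R to E, flip to black, move to (5,5). |black|=11
Step 15: on BLACK (5,5): turn L to N, flip to white, move to (4,5). |black|=10
Step 16: on BLACK (4,5): turn L to W, flip to white, move to (4,4). |black|=9

Answer: 9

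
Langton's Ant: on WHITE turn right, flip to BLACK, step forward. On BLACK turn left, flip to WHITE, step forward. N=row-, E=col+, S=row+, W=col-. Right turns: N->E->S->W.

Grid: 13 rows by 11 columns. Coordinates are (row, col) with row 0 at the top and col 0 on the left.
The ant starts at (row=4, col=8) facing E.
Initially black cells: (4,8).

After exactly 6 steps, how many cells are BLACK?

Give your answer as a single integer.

Answer: 3

Derivation:
Step 1: on BLACK (4,8): turn L to N, flip to white, move to (3,8). |black|=0
Step 2: on WHITE (3,8): turn R to E, flip to black, move to (3,9). |black|=1
Step 3: on WHITE (3,9): turn R to S, flip to black, move to (4,9). |black|=2
Step 4: on WHITE (4,9): turn R to W, flip to black, move to (4,8). |black|=3
Step 5: on WHITE (4,8): turn R to N, flip to black, move to (3,8). |black|=4
Step 6: on BLACK (3,8): turn L to W, flip to white, move to (3,7). |black|=3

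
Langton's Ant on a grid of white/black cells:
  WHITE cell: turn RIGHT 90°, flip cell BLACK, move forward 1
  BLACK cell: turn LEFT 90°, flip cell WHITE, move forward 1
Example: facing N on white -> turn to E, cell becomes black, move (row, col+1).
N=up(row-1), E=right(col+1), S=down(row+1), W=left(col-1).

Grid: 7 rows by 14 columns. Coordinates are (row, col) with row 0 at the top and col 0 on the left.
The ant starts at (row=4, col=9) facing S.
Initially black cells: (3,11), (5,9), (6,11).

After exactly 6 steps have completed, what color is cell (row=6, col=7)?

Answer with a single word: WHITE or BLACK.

Answer: WHITE

Derivation:
Step 1: on WHITE (4,9): turn R to W, flip to black, move to (4,8). |black|=4
Step 2: on WHITE (4,8): turn R to N, flip to black, move to (3,8). |black|=5
Step 3: on WHITE (3,8): turn R to E, flip to black, move to (3,9). |black|=6
Step 4: on WHITE (3,9): turn R to S, flip to black, move to (4,9). |black|=7
Step 5: on BLACK (4,9): turn L to E, flip to white, move to (4,10). |black|=6
Step 6: on WHITE (4,10): turn R to S, flip to black, move to (5,10). |black|=7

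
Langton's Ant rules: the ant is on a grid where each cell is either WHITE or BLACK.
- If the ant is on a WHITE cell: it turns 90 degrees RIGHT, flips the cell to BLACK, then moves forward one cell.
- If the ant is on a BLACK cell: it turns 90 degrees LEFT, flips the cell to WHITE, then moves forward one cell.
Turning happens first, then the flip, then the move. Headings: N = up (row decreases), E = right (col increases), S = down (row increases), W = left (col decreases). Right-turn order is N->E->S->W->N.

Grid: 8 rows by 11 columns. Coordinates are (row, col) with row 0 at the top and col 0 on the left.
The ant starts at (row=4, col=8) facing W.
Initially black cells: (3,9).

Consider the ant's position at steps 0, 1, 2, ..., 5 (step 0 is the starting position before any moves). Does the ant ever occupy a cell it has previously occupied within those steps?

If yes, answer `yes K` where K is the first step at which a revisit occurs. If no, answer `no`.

Step 1: on WHITE (4,8): turn R to N, flip to black, move to (3,8). |black|=2 — new cell
Step 2: on WHITE (3,8): turn R to E, flip to black, move to (3,9). |black|=3 — new cell
Step 3: on BLACK (3,9): turn L to N, flip to white, move to (2,9). |black|=2 — new cell
Step 4: on WHITE (2,9): turn R to E, flip to black, move to (2,10). |black|=3 — new cell
Step 5: on WHITE (2,10): turn R to S, flip to black, move to (3,10). |black|=4 — new cell
No revisit within 5 steps.

Answer: no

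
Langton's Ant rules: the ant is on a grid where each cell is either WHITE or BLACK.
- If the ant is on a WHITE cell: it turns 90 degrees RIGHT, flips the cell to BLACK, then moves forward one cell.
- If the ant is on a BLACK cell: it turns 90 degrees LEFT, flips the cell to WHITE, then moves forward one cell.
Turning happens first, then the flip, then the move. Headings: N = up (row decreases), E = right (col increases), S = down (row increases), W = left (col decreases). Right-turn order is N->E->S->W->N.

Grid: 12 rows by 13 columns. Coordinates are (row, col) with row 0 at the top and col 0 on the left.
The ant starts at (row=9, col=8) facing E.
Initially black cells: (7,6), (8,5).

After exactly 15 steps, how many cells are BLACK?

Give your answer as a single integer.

Answer: 11

Derivation:
Step 1: on WHITE (9,8): turn R to S, flip to black, move to (10,8). |black|=3
Step 2: on WHITE (10,8): turn R to W, flip to black, move to (10,7). |black|=4
Step 3: on WHITE (10,7): turn R to N, flip to black, move to (9,7). |black|=5
Step 4: on WHITE (9,7): turn R to E, flip to black, move to (9,8). |black|=6
Step 5: on BLACK (9,8): turn L to N, flip to white, move to (8,8). |black|=5
Step 6: on WHITE (8,8): turn R to E, flip to black, move to (8,9). |black|=6
Step 7: on WHITE (8,9): turn R to S, flip to black, move to (9,9). |black|=7
Step 8: on WHITE (9,9): turn R to W, flip to black, move to (9,8). |black|=8
Step 9: on WHITE (9,8): turn R to N, flip to black, move to (8,8). |black|=9
Step 10: on BLACK (8,8): turn L to W, flip to white, move to (8,7). |black|=8
Step 11: on WHITE (8,7): turn R to N, flip to black, move to (7,7). |black|=9
Step 12: on WHITE (7,7): turn R to E, flip to black, move to (7,8). |black|=10
Step 13: on WHITE (7,8): turn R to S, flip to black, move to (8,8). |black|=11
Step 14: on WHITE (8,8): turn R to W, flip to black, move to (8,7). |black|=12
Step 15: on BLACK (8,7): turn L to S, flip to white, move to (9,7). |black|=11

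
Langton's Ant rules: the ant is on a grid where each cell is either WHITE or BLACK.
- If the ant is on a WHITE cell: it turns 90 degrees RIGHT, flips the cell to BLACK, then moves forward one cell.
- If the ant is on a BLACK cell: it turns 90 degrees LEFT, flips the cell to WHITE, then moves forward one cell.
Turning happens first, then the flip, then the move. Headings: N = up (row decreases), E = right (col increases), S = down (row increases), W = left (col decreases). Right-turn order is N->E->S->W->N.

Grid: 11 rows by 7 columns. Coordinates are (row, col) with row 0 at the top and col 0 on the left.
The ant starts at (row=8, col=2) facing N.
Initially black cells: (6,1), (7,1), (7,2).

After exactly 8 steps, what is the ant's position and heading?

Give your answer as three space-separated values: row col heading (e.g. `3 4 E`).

Answer: 6 0 N

Derivation:
Step 1: on WHITE (8,2): turn R to E, flip to black, move to (8,3). |black|=4
Step 2: on WHITE (8,3): turn R to S, flip to black, move to (9,3). |black|=5
Step 3: on WHITE (9,3): turn R to W, flip to black, move to (9,2). |black|=6
Step 4: on WHITE (9,2): turn R to N, flip to black, move to (8,2). |black|=7
Step 5: on BLACK (8,2): turn L to W, flip to white, move to (8,1). |black|=6
Step 6: on WHITE (8,1): turn R to N, flip to black, move to (7,1). |black|=7
Step 7: on BLACK (7,1): turn L to W, flip to white, move to (7,0). |black|=6
Step 8: on WHITE (7,0): turn R to N, flip to black, move to (6,0). |black|=7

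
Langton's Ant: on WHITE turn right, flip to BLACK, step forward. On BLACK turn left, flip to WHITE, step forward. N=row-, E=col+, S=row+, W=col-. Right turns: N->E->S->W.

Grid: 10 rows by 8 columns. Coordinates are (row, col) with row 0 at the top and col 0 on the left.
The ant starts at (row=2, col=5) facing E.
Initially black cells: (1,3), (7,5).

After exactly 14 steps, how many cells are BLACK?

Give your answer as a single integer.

Step 1: on WHITE (2,5): turn R to S, flip to black, move to (3,5). |black|=3
Step 2: on WHITE (3,5): turn R to W, flip to black, move to (3,4). |black|=4
Step 3: on WHITE (3,4): turn R to N, flip to black, move to (2,4). |black|=5
Step 4: on WHITE (2,4): turn R to E, flip to black, move to (2,5). |black|=6
Step 5: on BLACK (2,5): turn L to N, flip to white, move to (1,5). |black|=5
Step 6: on WHITE (1,5): turn R to E, flip to black, move to (1,6). |black|=6
Step 7: on WHITE (1,6): turn R to S, flip to black, move to (2,6). |black|=7
Step 8: on WHITE (2,6): turn R to W, flip to black, move to (2,5). |black|=8
Step 9: on WHITE (2,5): turn R to N, flip to black, move to (1,5). |black|=9
Step 10: on BLACK (1,5): turn L to W, flip to white, move to (1,4). |black|=8
Step 11: on WHITE (1,4): turn R to N, flip to black, move to (0,4). |black|=9
Step 12: on WHITE (0,4): turn R to E, flip to black, move to (0,5). |black|=10
Step 13: on WHITE (0,5): turn R to S, flip to black, move to (1,5). |black|=11
Step 14: on WHITE (1,5): turn R to W, flip to black, move to (1,4). |black|=12

Answer: 12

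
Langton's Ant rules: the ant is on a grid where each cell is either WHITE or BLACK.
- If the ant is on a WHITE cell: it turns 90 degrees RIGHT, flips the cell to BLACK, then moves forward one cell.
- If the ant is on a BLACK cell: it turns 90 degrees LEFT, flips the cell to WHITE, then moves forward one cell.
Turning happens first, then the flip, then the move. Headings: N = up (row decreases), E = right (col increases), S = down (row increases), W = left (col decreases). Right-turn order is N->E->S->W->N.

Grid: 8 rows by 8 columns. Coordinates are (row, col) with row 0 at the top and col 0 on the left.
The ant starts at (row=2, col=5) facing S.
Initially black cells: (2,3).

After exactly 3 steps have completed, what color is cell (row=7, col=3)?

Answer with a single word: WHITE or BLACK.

Step 1: on WHITE (2,5): turn R to W, flip to black, move to (2,4). |black|=2
Step 2: on WHITE (2,4): turn R to N, flip to black, move to (1,4). |black|=3
Step 3: on WHITE (1,4): turn R to E, flip to black, move to (1,5). |black|=4

Answer: WHITE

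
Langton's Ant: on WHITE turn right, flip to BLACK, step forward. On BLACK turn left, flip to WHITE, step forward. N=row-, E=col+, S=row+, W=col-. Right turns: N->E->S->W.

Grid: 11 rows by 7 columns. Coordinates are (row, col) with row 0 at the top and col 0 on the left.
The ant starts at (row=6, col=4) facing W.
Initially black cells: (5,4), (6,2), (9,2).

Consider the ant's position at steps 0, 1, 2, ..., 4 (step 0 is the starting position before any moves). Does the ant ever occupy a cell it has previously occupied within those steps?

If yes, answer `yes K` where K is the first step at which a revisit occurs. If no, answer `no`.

Step 1: on WHITE (6,4): turn R to N, flip to black, move to (5,4). |black|=4 — new cell
Step 2: on BLACK (5,4): turn L to W, flip to white, move to (5,3). |black|=3 — new cell
Step 3: on WHITE (5,3): turn R to N, flip to black, move to (4,3). |black|=4 — new cell
Step 4: on WHITE (4,3): turn R to E, flip to black, move to (4,4). |black|=5 — new cell
No revisit within 4 steps.

Answer: no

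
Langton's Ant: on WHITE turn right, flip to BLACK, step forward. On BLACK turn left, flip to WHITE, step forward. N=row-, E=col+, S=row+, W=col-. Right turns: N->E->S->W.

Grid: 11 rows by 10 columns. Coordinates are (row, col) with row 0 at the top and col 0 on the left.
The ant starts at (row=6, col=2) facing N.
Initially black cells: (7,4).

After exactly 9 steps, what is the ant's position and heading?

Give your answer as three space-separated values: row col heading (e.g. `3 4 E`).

Step 1: on WHITE (6,2): turn R to E, flip to black, move to (6,3). |black|=2
Step 2: on WHITE (6,3): turn R to S, flip to black, move to (7,3). |black|=3
Step 3: on WHITE (7,3): turn R to W, flip to black, move to (7,2). |black|=4
Step 4: on WHITE (7,2): turn R to N, flip to black, move to (6,2). |black|=5
Step 5: on BLACK (6,2): turn L to W, flip to white, move to (6,1). |black|=4
Step 6: on WHITE (6,1): turn R to N, flip to black, move to (5,1). |black|=5
Step 7: on WHITE (5,1): turn R to E, flip to black, move to (5,2). |black|=6
Step 8: on WHITE (5,2): turn R to S, flip to black, move to (6,2). |black|=7
Step 9: on WHITE (6,2): turn R to W, flip to black, move to (6,1). |black|=8

Answer: 6 1 W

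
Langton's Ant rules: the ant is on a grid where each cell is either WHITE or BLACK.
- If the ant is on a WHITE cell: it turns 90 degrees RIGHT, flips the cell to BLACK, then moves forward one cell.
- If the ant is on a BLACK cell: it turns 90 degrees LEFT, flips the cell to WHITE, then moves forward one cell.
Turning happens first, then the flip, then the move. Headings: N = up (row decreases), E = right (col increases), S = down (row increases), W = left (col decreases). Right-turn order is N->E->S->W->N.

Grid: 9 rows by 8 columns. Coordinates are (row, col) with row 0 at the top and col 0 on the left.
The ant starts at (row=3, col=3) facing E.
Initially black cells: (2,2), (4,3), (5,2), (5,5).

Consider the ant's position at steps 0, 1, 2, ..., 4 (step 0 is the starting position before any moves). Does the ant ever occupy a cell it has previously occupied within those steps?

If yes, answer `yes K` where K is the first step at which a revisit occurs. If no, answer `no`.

Step 1: on WHITE (3,3): turn R to S, flip to black, move to (4,3). |black|=5 — new cell
Step 2: on BLACK (4,3): turn L to E, flip to white, move to (4,4). |black|=4 — new cell
Step 3: on WHITE (4,4): turn R to S, flip to black, move to (5,4). |black|=5 — new cell
Step 4: on WHITE (5,4): turn R to W, flip to black, move to (5,3). |black|=6 — new cell
No revisit within 4 steps.

Answer: no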